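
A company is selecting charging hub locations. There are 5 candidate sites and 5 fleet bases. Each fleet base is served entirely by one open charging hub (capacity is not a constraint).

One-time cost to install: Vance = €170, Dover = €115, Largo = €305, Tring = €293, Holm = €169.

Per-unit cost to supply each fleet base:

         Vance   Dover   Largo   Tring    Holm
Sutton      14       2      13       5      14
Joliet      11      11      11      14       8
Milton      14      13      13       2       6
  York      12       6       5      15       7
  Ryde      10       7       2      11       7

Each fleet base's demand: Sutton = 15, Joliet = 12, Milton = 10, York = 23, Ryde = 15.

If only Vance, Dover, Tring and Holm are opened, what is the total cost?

Total cost: 1136

Each fleet base is assigned to its cheapest site among the open ones.
{Vance, Dover, Tring, Holm}: Sutton→Dover 2·15=30, Joliet→Holm 8·12=96, Milton→Tring 2·10=20, York→Dover 6·23=138, Ryde→Dover 7·15=105. Service 389; fixed 747; total 1136.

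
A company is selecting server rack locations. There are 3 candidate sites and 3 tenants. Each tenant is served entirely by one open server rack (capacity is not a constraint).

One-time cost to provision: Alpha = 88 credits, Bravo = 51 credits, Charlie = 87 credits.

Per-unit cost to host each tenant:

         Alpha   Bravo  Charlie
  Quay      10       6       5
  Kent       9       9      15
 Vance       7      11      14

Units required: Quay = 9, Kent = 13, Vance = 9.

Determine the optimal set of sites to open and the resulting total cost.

For any fixed open set, each tenant goes to its cheapest open site; total = fixed + service.
{Bravo}: Quay→Bravo 6·9=54, Kent→Bravo 9·13=117, Vance→Bravo 11·9=99. Service 270; fixed 51; total 321.
{Alpha}: service 270 + fixed 88 = 358
{Alpha, Bravo}: service 234 + fixed 139 = 373
{Alpha, Bravo, Charlie}: Quay→Charlie 5·9=45, Kent→Alpha 9·13=117, Vance→Alpha 7·9=63. Service 225; fixed 226; total 451.
(All 7 nonempty subsets were checked; Bravo only is lowest.)

Open Bravo only; minimum total cost 321.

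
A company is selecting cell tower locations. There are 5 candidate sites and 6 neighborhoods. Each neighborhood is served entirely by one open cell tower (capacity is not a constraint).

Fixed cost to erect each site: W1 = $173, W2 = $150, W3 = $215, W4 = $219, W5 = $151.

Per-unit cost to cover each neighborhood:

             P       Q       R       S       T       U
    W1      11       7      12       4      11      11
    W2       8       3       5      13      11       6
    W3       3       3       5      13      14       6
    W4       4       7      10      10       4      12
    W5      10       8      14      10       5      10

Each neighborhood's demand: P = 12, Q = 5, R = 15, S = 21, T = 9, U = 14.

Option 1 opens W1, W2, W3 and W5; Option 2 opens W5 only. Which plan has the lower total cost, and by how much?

Option 1: {W1, W2, W3, W5}: P→W3 3·12=36, Q→W2 3·5=15, R→W2 5·15=75, S→W1 4·21=84, T→W5 5·9=45, U→W2 6·14=84. Service 339; fixed 689; total 1028.
Option 2: {W5}: P→W5 10·12=120, Q→W5 8·5=40, R→W5 14·15=210, S→W5 10·21=210, T→W5 5·9=45, U→W5 10·14=140. Service 765; fixed 151; total 916.
Difference: |1028 − 916| = 112.

Option 2 is cheaper by 112.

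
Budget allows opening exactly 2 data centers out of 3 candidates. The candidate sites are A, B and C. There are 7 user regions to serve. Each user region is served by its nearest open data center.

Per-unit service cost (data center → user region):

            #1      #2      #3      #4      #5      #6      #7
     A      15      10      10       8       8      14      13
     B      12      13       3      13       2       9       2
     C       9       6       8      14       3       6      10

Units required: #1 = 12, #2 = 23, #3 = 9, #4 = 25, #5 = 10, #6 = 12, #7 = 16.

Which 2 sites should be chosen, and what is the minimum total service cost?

With exactly 2 open, each user region uses its cheapest among the chosen.
{B, C}: #1→C 9·12=108, #2→C 6·23=138, #3→B 3·9=27, #4→B 13·25=325, #5→B 2·10=20, #6→C 6·12=72, #7→B 2·16=32. Service cost 722.
{A, B}: service cost 761
{A, C}: service cost 780
Among all 3 size-2 choices, {B, C} is lowest.

Choose B and C; total service cost 722.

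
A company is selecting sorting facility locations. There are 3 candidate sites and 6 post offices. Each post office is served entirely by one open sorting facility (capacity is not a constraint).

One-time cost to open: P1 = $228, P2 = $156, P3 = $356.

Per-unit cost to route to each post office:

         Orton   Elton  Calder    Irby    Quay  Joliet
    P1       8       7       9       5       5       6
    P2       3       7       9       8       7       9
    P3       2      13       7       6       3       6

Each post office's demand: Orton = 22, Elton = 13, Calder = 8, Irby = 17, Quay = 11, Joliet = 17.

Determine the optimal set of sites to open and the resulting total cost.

Open P2 only; minimum total cost 751.

For any fixed open set, each post office goes to its cheapest open site; total = fixed + service.
{P2}: Orton→P2 3·22=66, Elton→P2 7·13=91, Calder→P2 9·8=72, Irby→P2 8·17=136, Quay→P2 7·11=77, Joliet→P2 9·17=153. Service 595; fixed 156; total 751.
{P1}: Orton→P1 8·22=176, Elton→P1 7·13=91, Calder→P1 9·8=72, Irby→P1 5·17=85, Quay→P1 5·11=55, Joliet→P1 6·17=102. Service 581; fixed 228; total 809.
{P1, P2}: Orton→P2 3·22=66, Elton→P1 7·13=91, Calder→P1 9·8=72, Irby→P1 5·17=85, Quay→P1 5·11=55, Joliet→P1 6·17=102. Service 471; fixed 384; total 855.
{P1, P2, P3}: service 411 + fixed 740 = 1151
No other subset beats 751.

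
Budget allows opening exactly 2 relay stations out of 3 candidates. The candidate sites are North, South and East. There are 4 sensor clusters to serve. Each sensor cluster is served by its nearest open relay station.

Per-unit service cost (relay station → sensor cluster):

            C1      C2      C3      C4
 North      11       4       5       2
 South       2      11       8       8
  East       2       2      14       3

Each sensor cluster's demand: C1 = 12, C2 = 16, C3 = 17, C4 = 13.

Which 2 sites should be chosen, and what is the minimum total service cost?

With exactly 2 open, each sensor cluster uses its cheapest among the chosen.
{North, East}: C1→East 2·12=24, C2→East 2·16=32, C3→North 5·17=85, C4→North 2·13=26. Service cost 167.
{North, South}: service cost 199
{South, East}: service cost 231
Among all 3 size-2 choices, {North, East} is lowest.

Choose North and East; total service cost 167.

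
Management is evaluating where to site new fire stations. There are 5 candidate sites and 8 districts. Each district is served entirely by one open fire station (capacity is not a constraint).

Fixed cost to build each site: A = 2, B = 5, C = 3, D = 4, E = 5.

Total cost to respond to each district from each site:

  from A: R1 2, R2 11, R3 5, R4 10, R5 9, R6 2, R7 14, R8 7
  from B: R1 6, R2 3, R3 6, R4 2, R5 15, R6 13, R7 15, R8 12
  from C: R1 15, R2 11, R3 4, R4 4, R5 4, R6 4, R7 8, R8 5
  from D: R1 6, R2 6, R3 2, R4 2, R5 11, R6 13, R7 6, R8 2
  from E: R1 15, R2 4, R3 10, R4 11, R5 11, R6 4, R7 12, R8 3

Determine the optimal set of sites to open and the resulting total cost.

For any fixed open set, each district goes to its cheapest open site; total = fixed + service.
{A, C, D}: R1→A 2, R2→D 6, R3→D 2, R4→D 2, R5→C 4, R6→A 2, R7→D 6, R8→D 2. Service 26; fixed 9; total 35.
{A, B, C, D}: R1→A 2, R2→B 3, R3→D 2, R4→B 2, R5→C 4, R6→A 2, R7→D 6, R8→D 2. Service 23; fixed 14; total 37.
{A, D}: R1→A 2, R2→D 6, R3→D 2, R4→D 2, R5→A 9, R6→A 2, R7→D 6, R8→D 2. Service 31; fixed 6; total 37.
{A, B, C, D, E}: R1→A 2, R2→B 3, R3→D 2, R4→B 2, R5→C 4, R6→A 2, R7→D 6, R8→D 2. Service 23; fixed 19; total 42.
No other subset beats 35.

Open A, C and D; minimum total cost 35.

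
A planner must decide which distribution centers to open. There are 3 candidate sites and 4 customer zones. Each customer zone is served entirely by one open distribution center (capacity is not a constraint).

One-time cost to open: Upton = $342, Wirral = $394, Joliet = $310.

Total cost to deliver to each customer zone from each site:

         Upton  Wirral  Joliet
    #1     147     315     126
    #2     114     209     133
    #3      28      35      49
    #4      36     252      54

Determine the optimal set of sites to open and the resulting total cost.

Open Upton only; minimum total cost 667.

For any fixed open set, each customer zone goes to its cheapest open site; total = fixed + service.
{Upton}: #1→Upton 147, #2→Upton 114, #3→Upton 28, #4→Upton 36. Service 325; fixed 342; total 667.
{Joliet}: #1→Joliet 126, #2→Joliet 133, #3→Joliet 49, #4→Joliet 54. Service 362; fixed 310; total 672.
{Upton, Joliet}: service 304 + fixed 652 = 956
{Upton, Wirral, Joliet}: service 304 + fixed 1046 = 1350
No other subset beats 667.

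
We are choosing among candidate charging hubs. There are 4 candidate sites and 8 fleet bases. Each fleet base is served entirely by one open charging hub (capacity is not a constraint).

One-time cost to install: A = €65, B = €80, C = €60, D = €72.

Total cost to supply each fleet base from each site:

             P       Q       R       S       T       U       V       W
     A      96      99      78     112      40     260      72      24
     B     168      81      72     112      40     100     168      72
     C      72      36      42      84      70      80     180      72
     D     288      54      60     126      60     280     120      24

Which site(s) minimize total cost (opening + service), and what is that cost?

Open A and C; minimum total cost 575.

For any fixed open set, each fleet base goes to its cheapest open site; total = fixed + service.
{A, C}: P→C 72, Q→C 36, R→C 42, S→C 84, T→A 40, U→C 80, V→A 72, W→A 24. Service 450; fixed 125; total 575.
{A, C, D}: service 450 + fixed 197 = 647
{C, D}: service 518 + fixed 132 = 650
{A, B, C, D}: service 450 + fixed 277 = 727
No other subset beats 575.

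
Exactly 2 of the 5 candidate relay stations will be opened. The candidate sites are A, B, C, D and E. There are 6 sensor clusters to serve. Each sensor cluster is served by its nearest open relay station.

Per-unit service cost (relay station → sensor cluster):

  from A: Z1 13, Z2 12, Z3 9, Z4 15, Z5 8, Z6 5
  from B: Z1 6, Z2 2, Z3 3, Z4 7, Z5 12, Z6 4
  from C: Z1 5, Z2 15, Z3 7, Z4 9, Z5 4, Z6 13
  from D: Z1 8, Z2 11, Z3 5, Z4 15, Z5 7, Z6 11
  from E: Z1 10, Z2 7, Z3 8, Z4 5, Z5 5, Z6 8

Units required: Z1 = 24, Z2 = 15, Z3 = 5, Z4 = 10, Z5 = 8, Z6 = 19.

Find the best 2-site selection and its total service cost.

With exactly 2 open, each sensor cluster uses its cheapest among the chosen.
{B, C}: Z1→C 5·24=120, Z2→B 2·15=30, Z3→B 3·5=15, Z4→B 7·10=70, Z5→C 4·8=32, Z6→B 4·19=76. Service cost 343.
{B, E}: service cost 355
{B, D}: service cost 391
Among all 10 size-2 choices, {B, C} is lowest.

Choose B and C; total service cost 343.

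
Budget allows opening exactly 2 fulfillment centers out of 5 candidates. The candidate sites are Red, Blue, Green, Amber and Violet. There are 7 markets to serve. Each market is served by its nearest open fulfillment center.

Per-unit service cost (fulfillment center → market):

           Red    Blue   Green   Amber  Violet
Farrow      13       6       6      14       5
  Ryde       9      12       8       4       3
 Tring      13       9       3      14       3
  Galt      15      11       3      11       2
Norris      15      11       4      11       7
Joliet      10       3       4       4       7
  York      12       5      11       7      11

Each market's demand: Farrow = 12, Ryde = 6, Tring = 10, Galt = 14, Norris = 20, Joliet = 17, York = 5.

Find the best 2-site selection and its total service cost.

With exactly 2 open, each market uses its cheapest among the chosen.
{Green, Violet}: Farrow→Violet 5·12=60, Ryde→Violet 3·6=18, Tring→Green 3·10=30, Galt→Violet 2·14=28, Norris→Green 4·20=80, Joliet→Green 4·17=68, York→Green 11·5=55. Service cost 339.
{Blue, Green}: service cost 348
{Green, Amber}: service cost 351
Among all 10 size-2 choices, {Green, Violet} is lowest.

Choose Green and Violet; total service cost 339.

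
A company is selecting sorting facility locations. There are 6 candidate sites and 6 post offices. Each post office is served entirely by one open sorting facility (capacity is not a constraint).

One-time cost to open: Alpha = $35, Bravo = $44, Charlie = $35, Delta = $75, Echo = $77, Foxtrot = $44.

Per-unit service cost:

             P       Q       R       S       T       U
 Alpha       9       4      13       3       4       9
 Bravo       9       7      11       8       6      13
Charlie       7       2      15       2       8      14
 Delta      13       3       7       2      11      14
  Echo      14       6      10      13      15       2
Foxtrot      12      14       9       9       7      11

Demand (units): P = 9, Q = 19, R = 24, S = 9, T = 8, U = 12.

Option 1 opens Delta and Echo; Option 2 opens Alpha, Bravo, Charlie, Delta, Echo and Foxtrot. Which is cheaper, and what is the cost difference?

Option 1: {Delta, Echo}: P→Delta 13·9=117, Q→Delta 3·19=57, R→Delta 7·24=168, S→Delta 2·9=18, T→Delta 11·8=88, U→Echo 2·12=24. Service 472; fixed 152; total 624.
Option 2: {Alpha, Bravo, Charlie, Delta, Echo, Foxtrot}: P→Charlie 7·9=63, Q→Charlie 2·19=38, R→Delta 7·24=168, S→Charlie 2·9=18, T→Alpha 4·8=32, U→Echo 2·12=24. Service 343; fixed 310; total 653.
Difference: |624 − 653| = 29.

Option 1 is cheaper by 29.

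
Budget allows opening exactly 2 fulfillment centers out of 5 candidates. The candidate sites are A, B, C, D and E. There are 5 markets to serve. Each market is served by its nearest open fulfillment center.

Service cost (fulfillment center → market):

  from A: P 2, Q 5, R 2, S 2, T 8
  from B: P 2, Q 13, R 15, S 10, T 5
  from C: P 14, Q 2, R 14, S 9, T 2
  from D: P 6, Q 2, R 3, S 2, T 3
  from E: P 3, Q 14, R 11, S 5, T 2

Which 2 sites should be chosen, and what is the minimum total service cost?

With exactly 2 open, each market uses its cheapest among the chosen.
{A, C}: P→A 2, Q→C 2, R→A 2, S→A 2, T→C 2. Service cost 10.
{A, D}: service cost 11
{B, D}: service cost 12
Among all 10 size-2 choices, {A, C} is lowest.

Choose A and C; total service cost 10.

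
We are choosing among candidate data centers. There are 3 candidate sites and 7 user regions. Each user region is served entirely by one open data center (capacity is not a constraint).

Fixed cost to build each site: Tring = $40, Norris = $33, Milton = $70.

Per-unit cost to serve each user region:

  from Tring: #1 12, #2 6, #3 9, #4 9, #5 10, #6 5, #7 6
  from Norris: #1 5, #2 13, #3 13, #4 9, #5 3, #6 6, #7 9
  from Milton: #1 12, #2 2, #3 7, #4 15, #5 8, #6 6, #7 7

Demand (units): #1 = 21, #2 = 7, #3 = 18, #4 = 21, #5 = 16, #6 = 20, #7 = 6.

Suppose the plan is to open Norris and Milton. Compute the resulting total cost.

Total cost: 747

Each user region is assigned to its cheapest site among the open ones.
{Norris, Milton}: #1→Norris 5·21=105, #2→Milton 2·7=14, #3→Milton 7·18=126, #4→Norris 9·21=189, #5→Norris 3·16=48, #6→Norris 6·20=120, #7→Milton 7·6=42. Service 644; fixed 103; total 747.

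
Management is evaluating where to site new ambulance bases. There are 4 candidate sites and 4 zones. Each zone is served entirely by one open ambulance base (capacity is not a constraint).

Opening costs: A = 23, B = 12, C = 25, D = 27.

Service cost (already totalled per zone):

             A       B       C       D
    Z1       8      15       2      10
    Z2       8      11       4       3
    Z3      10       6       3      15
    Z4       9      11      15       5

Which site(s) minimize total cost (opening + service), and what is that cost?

Open C only; minimum total cost 49.

For any fixed open set, each zone goes to its cheapest open site; total = fixed + service.
{C}: Z1→C 2, Z2→C 4, Z3→C 3, Z4→C 15. Service 24; fixed 25; total 49.
{B}: service 43 + fixed 12 = 55
{B, C}: service 20 + fixed 37 = 57
{A, B, C, D}: service 13 + fixed 87 = 100
(All 15 nonempty subsets were checked; C only is lowest.)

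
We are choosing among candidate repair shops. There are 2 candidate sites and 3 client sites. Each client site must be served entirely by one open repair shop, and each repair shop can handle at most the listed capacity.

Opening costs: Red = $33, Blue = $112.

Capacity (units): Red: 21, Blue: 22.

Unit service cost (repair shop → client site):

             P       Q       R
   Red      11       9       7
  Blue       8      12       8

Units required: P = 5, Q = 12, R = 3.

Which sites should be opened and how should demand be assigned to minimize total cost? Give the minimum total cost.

Minimum total cost: 217

Open {Red}: P→Red 11·5=55, Q→Red 9·12=108, R→Red 7·3=21.
Loads: Red carries 20/21. Service 184; fixed 33; total 217.
Next best feasible plan costs 314.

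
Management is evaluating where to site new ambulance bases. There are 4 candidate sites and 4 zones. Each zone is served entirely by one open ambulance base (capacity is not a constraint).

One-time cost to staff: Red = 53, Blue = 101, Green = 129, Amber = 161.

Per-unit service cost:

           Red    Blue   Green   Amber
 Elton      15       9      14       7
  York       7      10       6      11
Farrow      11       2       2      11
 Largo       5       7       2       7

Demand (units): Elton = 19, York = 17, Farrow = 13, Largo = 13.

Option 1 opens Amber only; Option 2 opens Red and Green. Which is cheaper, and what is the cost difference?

Option 1: {Amber}: Elton→Amber 7·19=133, York→Amber 11·17=187, Farrow→Amber 11·13=143, Largo→Amber 7·13=91. Service 554; fixed 161; total 715.
Option 2: {Red, Green}: Elton→Green 14·19=266, York→Green 6·17=102, Farrow→Green 2·13=26, Largo→Green 2·13=26. Service 420; fixed 182; total 602.
Difference: |715 − 602| = 113.

Option 2 is cheaper by 113.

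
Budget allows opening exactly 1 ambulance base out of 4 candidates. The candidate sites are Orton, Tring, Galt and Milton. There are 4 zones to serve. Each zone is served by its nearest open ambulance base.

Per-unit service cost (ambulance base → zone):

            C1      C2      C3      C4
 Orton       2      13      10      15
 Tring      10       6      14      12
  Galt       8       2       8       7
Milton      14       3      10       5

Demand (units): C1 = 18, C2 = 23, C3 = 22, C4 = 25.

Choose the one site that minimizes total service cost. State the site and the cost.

With exactly 1 open, each zone uses its cheapest among the chosen.
{Galt}: C1→Galt 8·18=144, C2→Galt 2·23=46, C3→Galt 8·22=176, C4→Galt 7·25=175. Service cost 541.
{Milton}: service cost 666
{Tring}: service cost 926
Among all 4 size-1 choices, {Galt} is lowest.

Choose Galt only; total service cost 541.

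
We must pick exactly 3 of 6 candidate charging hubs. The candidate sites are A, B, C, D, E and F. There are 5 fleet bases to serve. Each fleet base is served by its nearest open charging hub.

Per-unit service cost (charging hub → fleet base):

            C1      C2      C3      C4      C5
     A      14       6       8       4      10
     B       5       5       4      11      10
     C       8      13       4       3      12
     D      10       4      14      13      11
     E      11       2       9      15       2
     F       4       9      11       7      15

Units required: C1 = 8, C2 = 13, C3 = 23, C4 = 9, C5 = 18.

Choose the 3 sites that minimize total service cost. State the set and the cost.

With exactly 3 open, each fleet base uses its cheapest among the chosen.
{C, E, F}: C1→F 4·8=32, C2→E 2·13=26, C3→C 4·23=92, C4→C 3·9=27, C5→E 2·18=36. Service cost 213.
{B, C, E}: service cost 221
{A, B, E}: service cost 230
Among all 20 size-3 choices, {C, E, F} is lowest.

Choose C, E and F; total service cost 213.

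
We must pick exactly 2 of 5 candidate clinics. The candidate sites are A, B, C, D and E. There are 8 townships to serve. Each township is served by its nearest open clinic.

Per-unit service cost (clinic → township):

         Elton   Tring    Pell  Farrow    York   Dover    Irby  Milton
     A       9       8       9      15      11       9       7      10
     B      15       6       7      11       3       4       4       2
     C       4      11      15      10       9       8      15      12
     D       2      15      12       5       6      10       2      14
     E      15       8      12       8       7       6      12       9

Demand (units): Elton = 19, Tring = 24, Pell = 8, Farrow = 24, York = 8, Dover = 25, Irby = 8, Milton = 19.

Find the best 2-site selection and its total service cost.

With exactly 2 open, each township uses its cheapest among the chosen.
{B, D}: Elton→D 2·19=38, Tring→B 6·24=144, Pell→B 7·8=56, Farrow→D 5·24=120, York→B 3·8=24, Dover→B 4·25=100, Irby→D 2·8=16, Milton→B 2·19=38. Service cost 536.
{B, C}: service cost 710
{A, B}: service cost 829
Among all 10 size-2 choices, {B, D} is lowest.

Choose B and D; total service cost 536.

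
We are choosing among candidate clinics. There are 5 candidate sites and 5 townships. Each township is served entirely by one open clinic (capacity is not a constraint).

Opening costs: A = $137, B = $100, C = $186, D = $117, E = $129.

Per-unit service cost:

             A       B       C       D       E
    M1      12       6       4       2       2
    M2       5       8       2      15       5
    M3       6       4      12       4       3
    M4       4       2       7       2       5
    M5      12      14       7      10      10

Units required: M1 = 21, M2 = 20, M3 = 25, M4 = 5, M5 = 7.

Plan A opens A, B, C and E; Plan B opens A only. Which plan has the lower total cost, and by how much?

Plan B is cheaper by 25.

Plan A: {A, B, C, E}: M1→E 2·21=42, M2→C 2·20=40, M3→E 3·25=75, M4→B 2·5=10, M5→C 7·7=49. Service 216; fixed 552; total 768.
Plan B: {A}: M1→A 12·21=252, M2→A 5·20=100, M3→A 6·25=150, M4→A 4·5=20, M5→A 12·7=84. Service 606; fixed 137; total 743.
Difference: |768 − 743| = 25.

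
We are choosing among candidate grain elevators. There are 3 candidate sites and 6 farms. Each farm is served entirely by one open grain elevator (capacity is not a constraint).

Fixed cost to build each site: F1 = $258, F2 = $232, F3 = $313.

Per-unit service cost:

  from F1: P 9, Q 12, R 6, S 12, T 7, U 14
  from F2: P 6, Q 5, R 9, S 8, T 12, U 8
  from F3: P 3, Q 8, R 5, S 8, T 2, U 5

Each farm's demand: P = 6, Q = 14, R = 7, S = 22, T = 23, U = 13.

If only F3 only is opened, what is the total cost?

Total cost: 765

Each farm is assigned to its cheapest site among the open ones.
{F3}: P→F3 3·6=18, Q→F3 8·14=112, R→F3 5·7=35, S→F3 8·22=176, T→F3 2·23=46, U→F3 5·13=65. Service 452; fixed 313; total 765.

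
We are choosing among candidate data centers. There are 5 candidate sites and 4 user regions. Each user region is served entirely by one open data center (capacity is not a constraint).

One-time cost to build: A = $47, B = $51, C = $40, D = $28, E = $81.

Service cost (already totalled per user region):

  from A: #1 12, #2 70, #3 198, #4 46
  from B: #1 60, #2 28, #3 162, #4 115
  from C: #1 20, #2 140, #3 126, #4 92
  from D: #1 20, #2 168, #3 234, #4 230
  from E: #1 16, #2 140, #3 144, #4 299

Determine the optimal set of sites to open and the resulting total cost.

Open A and C; minimum total cost 341.

For any fixed open set, each user region goes to its cheapest open site; total = fixed + service.
{A, C}: #1→A 12, #2→A 70, #3→C 126, #4→A 46. Service 254; fixed 87; total 341.
{A, B}: service 248 + fixed 98 = 346
{A, B, C}: #1→A 12, #2→B 28, #3→C 126, #4→A 46. Service 212; fixed 138; total 350.
{A, B, C, D, E}: service 212 + fixed 247 = 459
No other subset beats 341.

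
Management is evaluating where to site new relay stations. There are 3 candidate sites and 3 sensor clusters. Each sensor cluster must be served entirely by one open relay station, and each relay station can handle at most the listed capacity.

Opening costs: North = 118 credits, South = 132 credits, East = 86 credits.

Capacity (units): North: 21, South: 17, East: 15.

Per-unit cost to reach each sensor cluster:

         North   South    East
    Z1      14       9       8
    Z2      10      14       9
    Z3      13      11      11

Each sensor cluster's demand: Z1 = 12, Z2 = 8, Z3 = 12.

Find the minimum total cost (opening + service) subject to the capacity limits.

Open {North, East}: Z1→East 8·12=96, Z2→North 10·8=80, Z3→North 13·12=156.
Loads: North carries 20/21, East carries 12/15. Service 332; fixed 204; total 536.
Next best feasible plan costs 584.

Minimum total cost: 536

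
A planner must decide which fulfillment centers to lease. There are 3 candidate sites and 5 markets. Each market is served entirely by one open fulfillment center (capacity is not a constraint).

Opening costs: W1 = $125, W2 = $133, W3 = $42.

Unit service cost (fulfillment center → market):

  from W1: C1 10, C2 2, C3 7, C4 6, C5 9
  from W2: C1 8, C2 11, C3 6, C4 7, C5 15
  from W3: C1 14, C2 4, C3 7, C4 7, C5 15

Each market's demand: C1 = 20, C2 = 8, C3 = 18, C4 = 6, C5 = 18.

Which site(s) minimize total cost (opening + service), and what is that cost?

For any fixed open set, each market goes to its cheapest open site; total = fixed + service.
{W1}: C1→W1 10·20=200, C2→W1 2·8=16, C3→W1 7·18=126, C4→W1 6·6=36, C5→W1 9·18=162. Service 540; fixed 125; total 665.
{W1, W3}: service 540 + fixed 167 = 707
{W1, W2}: service 482 + fixed 258 = 740
{W1, W2, W3}: service 482 + fixed 300 = 782
No other subset beats 665.

Open W1 only; minimum total cost 665.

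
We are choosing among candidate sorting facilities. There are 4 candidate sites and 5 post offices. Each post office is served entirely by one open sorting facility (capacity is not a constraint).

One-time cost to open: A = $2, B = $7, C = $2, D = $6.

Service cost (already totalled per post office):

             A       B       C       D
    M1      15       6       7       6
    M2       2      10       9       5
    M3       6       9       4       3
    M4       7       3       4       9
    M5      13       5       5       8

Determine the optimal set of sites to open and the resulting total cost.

Open A and C; minimum total cost 26.

For any fixed open set, each post office goes to its cheapest open site; total = fixed + service.
{A, C}: M1→C 7, M2→A 2, M3→C 4, M4→C 4, M5→C 5. Service 22; fixed 4; total 26.
{A, C, D}: service 20 + fixed 10 = 30
{A, B}: service 22 + fixed 9 = 31
{A, B, C, D}: M1→B 6, M2→A 2, M3→D 3, M4→B 3, M5→B 5. Service 19; fixed 17; total 36.
No other subset beats 26.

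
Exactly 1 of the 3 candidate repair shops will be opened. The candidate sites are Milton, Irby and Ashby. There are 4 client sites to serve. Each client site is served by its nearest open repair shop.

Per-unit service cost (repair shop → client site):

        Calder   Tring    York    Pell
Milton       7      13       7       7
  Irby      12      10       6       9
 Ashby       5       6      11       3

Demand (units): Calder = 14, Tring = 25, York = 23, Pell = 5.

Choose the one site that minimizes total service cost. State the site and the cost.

Choose Ashby only; total service cost 488.

With exactly 1 open, each client site uses its cheapest among the chosen.
{Ashby}: Calder→Ashby 5·14=70, Tring→Ashby 6·25=150, York→Ashby 11·23=253, Pell→Ashby 3·5=15. Service cost 488.
{Irby}: service cost 601
{Milton}: service cost 619
Among all 3 size-1 choices, {Ashby} is lowest.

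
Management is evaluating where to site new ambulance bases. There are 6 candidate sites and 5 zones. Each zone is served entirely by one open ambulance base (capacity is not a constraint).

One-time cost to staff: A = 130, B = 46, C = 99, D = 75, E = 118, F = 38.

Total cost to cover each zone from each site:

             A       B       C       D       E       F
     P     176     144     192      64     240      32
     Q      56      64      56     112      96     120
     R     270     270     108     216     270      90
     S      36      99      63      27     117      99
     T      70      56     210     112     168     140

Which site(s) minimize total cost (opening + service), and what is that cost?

Open B and F; minimum total cost 425.

For any fixed open set, each zone goes to its cheapest open site; total = fixed + service.
{B, F}: P→F 32, Q→B 64, R→F 90, S→B 99, T→B 56. Service 341; fixed 84; total 425.
{B, D, F}: P→F 32, Q→B 64, R→F 90, S→D 27, T→B 56. Service 269; fixed 159; total 428.
{A, F}: service 284 + fixed 168 = 452
{A, B, C, D, E, F}: P→F 32, Q→A 56, R→F 90, S→D 27, T→B 56. Service 261; fixed 506; total 767.
No other subset beats 425.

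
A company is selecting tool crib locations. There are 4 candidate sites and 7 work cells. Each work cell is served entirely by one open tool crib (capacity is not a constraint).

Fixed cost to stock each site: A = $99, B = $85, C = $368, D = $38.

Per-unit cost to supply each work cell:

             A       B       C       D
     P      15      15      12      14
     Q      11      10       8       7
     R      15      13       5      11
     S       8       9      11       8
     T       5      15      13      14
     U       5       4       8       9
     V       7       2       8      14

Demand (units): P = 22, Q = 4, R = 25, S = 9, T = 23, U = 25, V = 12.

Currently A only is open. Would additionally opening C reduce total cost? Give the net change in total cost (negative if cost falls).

No — net change +40 (cost rises by 40).

Current service cost with {A}: 1145.
Adding C: each work cell re-picks its cheapest; new service cost 817, saving 328.
Extra fixed cost: 368. Net change = 368 − 328 = 40.
(Totals: 1244 → 1284.)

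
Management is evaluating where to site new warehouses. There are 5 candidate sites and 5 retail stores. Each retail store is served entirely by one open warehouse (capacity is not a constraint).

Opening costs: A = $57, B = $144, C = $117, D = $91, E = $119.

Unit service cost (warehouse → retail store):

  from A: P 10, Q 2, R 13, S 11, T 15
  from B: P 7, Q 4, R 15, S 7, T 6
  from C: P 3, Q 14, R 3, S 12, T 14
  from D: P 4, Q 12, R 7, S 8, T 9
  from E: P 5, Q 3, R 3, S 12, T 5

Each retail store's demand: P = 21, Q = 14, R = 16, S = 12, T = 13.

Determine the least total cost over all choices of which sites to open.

Minimum total cost: 523

For any fixed open set, each retail store goes to its cheapest open site; total = fixed + service.
{E}: P→E 5·21=105, Q→E 3·14=42, R→E 3·16=48, S→E 12·12=144, T→E 5·13=65. Service 404; fixed 119; total 523.
{D, E}: service 335 + fixed 210 = 545
{A, E}: service 378 + fixed 176 = 554
{A, B, C, D, E}: P→C 3·21=63, Q→A 2·14=28, R→C 3·16=48, S→B 7·12=84, T→E 5·13=65. Service 288; fixed 528; total 816.
No other subset beats 523.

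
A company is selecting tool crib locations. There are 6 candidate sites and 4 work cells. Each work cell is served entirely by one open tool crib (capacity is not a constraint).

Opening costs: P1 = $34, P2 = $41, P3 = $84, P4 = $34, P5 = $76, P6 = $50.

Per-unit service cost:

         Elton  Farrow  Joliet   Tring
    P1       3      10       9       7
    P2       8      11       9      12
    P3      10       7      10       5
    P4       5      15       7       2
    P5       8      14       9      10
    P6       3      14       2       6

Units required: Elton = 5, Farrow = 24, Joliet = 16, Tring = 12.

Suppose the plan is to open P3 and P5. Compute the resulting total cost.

Each work cell is assigned to its cheapest site among the open ones.
{P3, P5}: Elton→P5 8·5=40, Farrow→P3 7·24=168, Joliet→P5 9·16=144, Tring→P3 5·12=60. Service 412; fixed 160; total 572.

Total cost: 572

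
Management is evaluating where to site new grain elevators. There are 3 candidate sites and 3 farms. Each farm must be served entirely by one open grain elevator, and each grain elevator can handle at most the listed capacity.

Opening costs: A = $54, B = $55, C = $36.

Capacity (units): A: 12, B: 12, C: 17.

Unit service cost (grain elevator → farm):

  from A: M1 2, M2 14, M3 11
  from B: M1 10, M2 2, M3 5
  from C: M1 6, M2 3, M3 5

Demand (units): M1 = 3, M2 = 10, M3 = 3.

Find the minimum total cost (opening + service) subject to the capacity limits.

Minimum total cost: 99

Open {C}: M1→C 6·3=18, M2→C 3·10=30, M3→C 5·3=15.
Loads: C carries 16/17. Service 63; fixed 36; total 99.
Next best feasible plan costs 141.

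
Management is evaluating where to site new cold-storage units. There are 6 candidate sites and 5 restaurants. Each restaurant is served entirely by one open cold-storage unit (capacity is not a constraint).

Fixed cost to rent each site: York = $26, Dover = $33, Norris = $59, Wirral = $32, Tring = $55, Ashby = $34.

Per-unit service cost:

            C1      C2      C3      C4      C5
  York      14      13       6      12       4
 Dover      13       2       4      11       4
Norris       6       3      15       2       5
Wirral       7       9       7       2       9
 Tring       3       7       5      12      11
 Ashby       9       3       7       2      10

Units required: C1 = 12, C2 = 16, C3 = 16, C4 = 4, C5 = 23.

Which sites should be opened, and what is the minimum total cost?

For any fixed open set, each restaurant goes to its cheapest open site; total = fixed + service.
{Dover, Wirral}: C1→Wirral 7·12=84, C2→Dover 2·16=32, C3→Dover 4·16=64, C4→Wirral 2·4=8, C5→Dover 4·23=92. Service 280; fixed 65; total 345.
{Dover, Wirral, Tring}: service 232 + fixed 120 = 352
{Dover, Tring, Ashby}: service 232 + fixed 122 = 354
{York, Dover, Norris, Wirral, Tring, Ashby}: C1→Tring 3·12=36, C2→Dover 2·16=32, C3→Dover 4·16=64, C4→Norris 2·4=8, C5→York 4·23=92. Service 232; fixed 239; total 471.
No other subset beats 345.

Open Dover and Wirral; minimum total cost 345.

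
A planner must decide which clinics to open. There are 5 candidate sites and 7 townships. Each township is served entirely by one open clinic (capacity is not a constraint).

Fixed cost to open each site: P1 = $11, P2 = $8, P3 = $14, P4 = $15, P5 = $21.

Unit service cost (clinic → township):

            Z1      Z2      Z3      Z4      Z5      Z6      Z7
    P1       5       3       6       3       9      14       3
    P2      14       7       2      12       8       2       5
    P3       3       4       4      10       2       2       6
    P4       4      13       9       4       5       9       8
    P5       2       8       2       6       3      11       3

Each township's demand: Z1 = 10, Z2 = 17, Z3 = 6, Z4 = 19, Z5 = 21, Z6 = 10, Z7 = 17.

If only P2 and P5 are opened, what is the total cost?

Total cost: 428

Each township is assigned to its cheapest site among the open ones.
{P2, P5}: Z1→P5 2·10=20, Z2→P2 7·17=119, Z3→P2 2·6=12, Z4→P5 6·19=114, Z5→P5 3·21=63, Z6→P2 2·10=20, Z7→P5 3·17=51. Service 399; fixed 29; total 428.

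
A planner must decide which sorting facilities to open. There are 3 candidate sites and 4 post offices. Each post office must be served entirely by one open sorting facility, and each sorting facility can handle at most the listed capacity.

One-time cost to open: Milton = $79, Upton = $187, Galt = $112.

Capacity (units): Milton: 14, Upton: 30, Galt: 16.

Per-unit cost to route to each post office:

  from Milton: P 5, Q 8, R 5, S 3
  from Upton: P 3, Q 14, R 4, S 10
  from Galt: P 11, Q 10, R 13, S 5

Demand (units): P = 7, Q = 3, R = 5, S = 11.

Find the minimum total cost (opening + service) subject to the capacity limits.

Minimum total cost: 336

Open {Milton, Galt}: P→Milton 5·7=35, Q→Galt 10·3=30, R→Milton 5·5=25, S→Galt 5·11=55.
Loads: Milton carries 12/14, Galt carries 14/16. Service 145; fixed 191; total 336.
Next best feasible plan costs 364.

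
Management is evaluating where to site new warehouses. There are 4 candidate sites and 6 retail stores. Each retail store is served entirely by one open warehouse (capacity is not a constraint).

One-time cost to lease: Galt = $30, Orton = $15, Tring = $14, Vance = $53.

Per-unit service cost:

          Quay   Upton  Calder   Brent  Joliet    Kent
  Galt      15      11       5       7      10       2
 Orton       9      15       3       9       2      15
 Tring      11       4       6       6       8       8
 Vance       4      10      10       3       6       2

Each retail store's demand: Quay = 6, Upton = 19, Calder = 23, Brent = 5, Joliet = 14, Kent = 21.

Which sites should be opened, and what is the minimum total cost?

Open Orton, Tring and Vance; minimum total cost 336.

For any fixed open set, each retail store goes to its cheapest open site; total = fixed + service.
{Orton, Tring, Vance}: Quay→Vance 4·6=24, Upton→Tring 4·19=76, Calder→Orton 3·23=69, Brent→Vance 3·5=15, Joliet→Orton 2·14=28, Kent→Vance 2·21=42. Service 254; fixed 82; total 336.
{Galt, Orton, Tring}: Quay→Orton 9·6=54, Upton→Tring 4·19=76, Calder→Orton 3·23=69, Brent→Tring 6·5=30, Joliet→Orton 2·14=28, Kent→Galt 2·21=42. Service 299; fixed 59; total 358.
{Galt, Orton, Tring, Vance}: service 254 + fixed 112 = 366
{Tring}: service 590 + fixed 14 = 604
No other subset beats 336.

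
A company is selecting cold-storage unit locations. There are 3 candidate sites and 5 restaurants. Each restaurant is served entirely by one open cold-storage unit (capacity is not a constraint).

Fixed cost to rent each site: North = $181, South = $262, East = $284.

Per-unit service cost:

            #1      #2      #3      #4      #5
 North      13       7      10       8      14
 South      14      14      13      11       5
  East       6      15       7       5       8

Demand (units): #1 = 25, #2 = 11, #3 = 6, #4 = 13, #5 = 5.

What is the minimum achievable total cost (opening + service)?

For any fixed open set, each restaurant goes to its cheapest open site; total = fixed + service.
{East}: #1→East 6·25=150, #2→East 15·11=165, #3→East 7·6=42, #4→East 5·13=65, #5→East 8·5=40. Service 462; fixed 284; total 746.
{North}: service 636 + fixed 181 = 817
{North, East}: #1→East 6·25=150, #2→North 7·11=77, #3→East 7·6=42, #4→East 5·13=65, #5→East 8·5=40. Service 374; fixed 465; total 839.
{North, South, East}: service 359 + fixed 727 = 1086
No other subset beats 746.

Minimum total cost: 746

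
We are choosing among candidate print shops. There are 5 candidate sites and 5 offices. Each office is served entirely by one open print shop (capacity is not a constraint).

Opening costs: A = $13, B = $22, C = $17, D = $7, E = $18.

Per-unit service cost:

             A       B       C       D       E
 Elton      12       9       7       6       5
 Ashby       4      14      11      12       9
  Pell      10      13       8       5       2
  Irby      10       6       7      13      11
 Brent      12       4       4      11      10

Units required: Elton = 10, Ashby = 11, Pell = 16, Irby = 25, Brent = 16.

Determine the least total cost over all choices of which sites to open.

For any fixed open set, each office goes to its cheapest open site; total = fixed + service.
{A, B, E}: Elton→E 5·10=50, Ashby→A 4·11=44, Pell→E 2·16=32, Irby→B 6·25=150, Brent→B 4·16=64. Service 340; fixed 53; total 393.
{A, B, D, E}: Elton→E 5·10=50, Ashby→A 4·11=44, Pell→E 2·16=32, Irby→B 6·25=150, Brent→B 4·16=64. Service 340; fixed 60; total 400.
{A, B, C, E}: service 340 + fixed 70 = 410
{A, B, C, D, E}: service 340 + fixed 77 = 417
No other subset beats 393.

Minimum total cost: 393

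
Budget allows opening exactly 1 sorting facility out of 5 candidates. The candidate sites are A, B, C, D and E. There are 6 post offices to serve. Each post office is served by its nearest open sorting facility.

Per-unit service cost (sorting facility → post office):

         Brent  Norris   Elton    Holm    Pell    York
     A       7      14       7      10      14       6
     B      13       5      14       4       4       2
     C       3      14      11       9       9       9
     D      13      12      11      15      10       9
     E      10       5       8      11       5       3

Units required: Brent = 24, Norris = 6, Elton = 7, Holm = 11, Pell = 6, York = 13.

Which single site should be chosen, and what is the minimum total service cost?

With exactly 1 open, each post office uses its cheapest among the chosen.
{C}: Brent→C 3·24=72, Norris→C 14·6=84, Elton→C 11·7=77, Holm→C 9·11=99, Pell→C 9·6=54, York→C 9·13=117. Service cost 503.
{E}: service cost 516
{B}: service cost 534
Among all 5 size-1 choices, {C} is lowest.

Choose C only; total service cost 503.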